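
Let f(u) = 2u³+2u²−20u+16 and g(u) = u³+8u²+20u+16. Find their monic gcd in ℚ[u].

u+4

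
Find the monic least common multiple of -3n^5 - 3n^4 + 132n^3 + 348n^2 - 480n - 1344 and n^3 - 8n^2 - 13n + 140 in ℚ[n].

n^6 - 4n^5 - 49n^4 + 104n^3 + 740n^2 - 352n - 2240

Apply the Euclidean algorithm:
  -3n^5 - 3n^4 + 132n^3 + 348n^2 - 480n - 1344 = (-3n^2 - 27n - 123)(n^3 - 8n^2 - 13n + 140) + (-567n^2 + 1701n + 15876)
  n^3 - 8n^2 - 13n + 140 = (-(1/567)n + 5/567)(-567n^2 + 1701n + 15876) + (0)
Last nonzero remainder: -567n^2 + 1701n + 15876. Dividing through by -567 gives the monic gcd n^2 - 3n - 28.
Then lcm(f, g) = f·g / gcd(f, g); expanding and making the result monic gives the answer.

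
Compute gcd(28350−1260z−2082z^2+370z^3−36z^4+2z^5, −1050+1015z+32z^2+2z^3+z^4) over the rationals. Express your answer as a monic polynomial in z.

105−7z+z^2

By polynomial division,
  2z^5−36z^4+370z^3−2082z^2−1260z+28350 = (2z−40)(z^4+2z^3+32z^2+1015z−1050) + (386z^3−2832z^2+41440z−13650)
  z^4+2z^3+32z^2+1015z−1050 = ((1/386)z+901/37249)(386z^3−2832z^2+41440z−13650) + (−(255360/37249)z^2+(1787520/37249)z−26812800/37249)
  386z^3−2832z^2+41440z−13650 = (−(7189057/127680)z+484237/25536)(−(255360/37249)z^2+(1787520/37249)z−26812800/37249) + (0)
Last nonzero remainder: −(255360/37249)z^2+(1787520/37249)z−26812800/37249. Dividing through by −255360/37249 gives the monic gcd z^2−7z+105.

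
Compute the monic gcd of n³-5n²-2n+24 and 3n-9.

n-3

By polynomial division,
  n³-5n²-2n+24 = ((1/3)n²-(2/3)n-8/3)(3n-9) + (0)
Last nonzero remainder: 3n-9. Dividing through by 3 gives the monic gcd n-3.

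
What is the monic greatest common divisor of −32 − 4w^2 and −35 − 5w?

1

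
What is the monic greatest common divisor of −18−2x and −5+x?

Repeated division with remainder:
  −2x−18 = (−2)(x−5) + (−28)
  x−5 = (−(1/28)x+5/28)(−28) + (0)
The last nonzero remainder is the constant −28, so the polynomials are coprime and gcd = 1.

1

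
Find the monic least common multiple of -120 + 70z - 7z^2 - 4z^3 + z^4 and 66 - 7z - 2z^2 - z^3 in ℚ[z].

-2640 + 940z + 76z^2 - 53z^3 - 5z^4 + z^5 + z^6

Apply the Euclidean algorithm:
  z^4 - 4z^3 - 7z^2 + 70z - 120 = (-z + 6)(-z^3 - 2z^2 - 7z + 66) + (-2z^2 + 178z - 516)
  -z^3 - 2z^2 - 7z + 66 = ((1/2)z + 91/2)(-2z^2 + 178z - 516) + (-7848z + 23544)
  -2z^2 + 178z - 516 = ((1/3924)z - 43/1962)(-7848z + 23544) + (0)
Last nonzero remainder: -7848z + 23544. Dividing through by -7848 gives the monic gcd z - 3.
Then lcm(f, g) = f·g / gcd(f, g); expanding and making the result monic gives the answer.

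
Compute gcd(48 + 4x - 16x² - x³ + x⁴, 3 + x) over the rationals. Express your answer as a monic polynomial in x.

Euclidean algorithm in ℚ[x]:
  x⁴ - x³ - 16x² + 4x + 48 = (x³ - 4x² - 4x + 16)(x + 3) + (0)
The last nonzero remainder x + 3 is already monic.

3 + x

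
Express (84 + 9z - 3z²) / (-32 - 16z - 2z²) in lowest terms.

Euclidean algorithm in ℚ[z]:
  -3z² + 9z + 84 = (3/2)(-2z² - 16z - 32) + (33z + 132)
  -2z² - 16z - 32 = (-(2/33)z - 8/33)(33z + 132) + (0)
Last nonzero remainder: 33z + 132. Dividing through by 33 gives the monic gcd z + 4.
Cancel z + 4 from numerator and denominator to get the reduced form.

(-21 + 3z)/(8 + 2z)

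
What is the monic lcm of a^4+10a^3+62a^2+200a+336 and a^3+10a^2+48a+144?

By polynomial division,
  a^4+10a^3+62a^2+200a+336 = (a)(a^3+10a^2+48a+144) + (14a^2+56a+336)
  a^3+10a^2+48a+144 = ((1/14)a+3/7)(14a^2+56a+336) + (0)
Last nonzero remainder: 14a^2+56a+336. Dividing through by 14 gives the monic gcd a^2+4a+24.
Then lcm(f, g) = f·g / gcd(f, g); expanding and making the result monic gives the answer.

a^5+16a^4+122a^3+572a^2+1536a+2016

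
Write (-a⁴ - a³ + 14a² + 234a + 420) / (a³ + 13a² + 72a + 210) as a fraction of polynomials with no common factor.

By polynomial division,
  -a⁴ - a³ + 14a² + 234a + 420 = (-a + 12)(a³ + 13a² + 72a + 210) + (-70a² - 420a - 2100)
  a³ + 13a² + 72a + 210 = (-(1/70)a - 1/10)(-70a² - 420a - 2100) + (0)
Last nonzero remainder: -70a² - 420a - 2100. Dividing through by -70 gives the monic gcd a² + 6a + 30.
Cancel a² + 6a + 30 from numerator and denominator to get the reduced form.

(-a² + 5a + 14)/(a + 7)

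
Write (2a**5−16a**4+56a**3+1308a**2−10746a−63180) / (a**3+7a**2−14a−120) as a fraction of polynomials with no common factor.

By polynomial division,
  2a**5−16a**4+56a**3+1308a**2−10746a−63180 = (2a**2−30a+294)(a**3+7a**2−14a−120) + (−930a**2−10230a−27900)
  a**3+7a**2−14a−120 = (−(1/930)a+2/465)(−930a**2−10230a−27900) + (0)
Last nonzero remainder: −930a**2−10230a−27900. Dividing through by −930 gives the monic gcd a**2+11a+30.
Cancel a**2+11a+30 from numerator and denominator to get the reduced form.

(2a**3−38a**2+414a−2106)/(a−4)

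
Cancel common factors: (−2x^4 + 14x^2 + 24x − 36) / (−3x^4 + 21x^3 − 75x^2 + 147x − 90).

(2x^2 + 8x + 12)/(3x^2 − 9x + 30)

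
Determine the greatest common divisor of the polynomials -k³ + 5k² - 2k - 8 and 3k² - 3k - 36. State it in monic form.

By polynomial division,
  -k³ + 5k² - 2k - 8 = (-(1/3)k + 4/3)(3k² - 3k - 36) + (-10k + 40)
  3k² - 3k - 36 = (-(3/10)k - 9/10)(-10k + 40) + (0)
Last nonzero remainder: -10k + 40. Dividing through by -10 gives the monic gcd k - 4.

k - 4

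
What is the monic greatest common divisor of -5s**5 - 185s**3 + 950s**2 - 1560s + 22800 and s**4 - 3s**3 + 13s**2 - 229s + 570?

Euclidean algorithm in ℚ[s]:
  -5s**5 - 185s**3 + 950s**2 - 1560s + 22800 = (-5s - 15)(s**4 - 3s**3 + 13s**2 - 229s + 570) + (-165s**3 - 2145s + 31350)
  s**4 - 3s**3 + 13s**2 - 229s + 570 = (-(1/165)s + 1/55)(-165s**3 - 2145s + 31350) + (0)
Last nonzero remainder: -165s**3 - 2145s + 31350. Dividing through by -165 gives the monic gcd s**3 + 13s - 190.

s**3 + 13s - 190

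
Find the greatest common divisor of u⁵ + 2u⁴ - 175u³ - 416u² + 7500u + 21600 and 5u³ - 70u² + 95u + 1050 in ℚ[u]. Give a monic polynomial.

u² - 7u - 30

Apply the Euclidean algorithm:
  u⁵ + 2u⁴ - 175u³ - 416u² + 7500u + 21600 = ((1/5)u² + (16/5)u + 6)(5u³ - 70u² + 95u + 1050) + (-510u² + 3570u + 15300)
  5u³ - 70u² + 95u + 1050 = (-(1/102)u + 7/102)(-510u² + 3570u + 15300) + (0)
Last nonzero remainder: -510u² + 3570u + 15300. Dividing through by -510 gives the monic gcd u² - 7u - 30.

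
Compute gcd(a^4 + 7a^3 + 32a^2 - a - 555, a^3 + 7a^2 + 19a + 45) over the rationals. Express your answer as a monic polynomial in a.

a + 5

Euclidean algorithm in ℚ[a]:
  a^4 + 7a^3 + 32a^2 - a - 555 = (a)(a^3 + 7a^2 + 19a + 45) + (13a^2 - 46a - 555)
  a^3 + 7a^2 + 19a + 45 = ((1/13)a + 137/169)(13a^2 - 46a - 555) + ((16728/169)a + 83640/169)
  13a^2 - 46a - 555 = ((2197/16728)a - 6253/5576)((16728/169)a + 83640/169) + (0)
Last nonzero remainder: (16728/169)a + 83640/169. Dividing through by 16728/169 gives the monic gcd a + 5.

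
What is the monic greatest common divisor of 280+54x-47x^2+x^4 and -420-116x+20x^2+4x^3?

-35+2x+x^2

Euclidean algorithm in ℚ[x]:
  x^4-47x^2+54x+280 = ((1/4)x-5/4)(4x^3+20x^2-116x-420) + (7x^2+14x-245)
  4x^3+20x^2-116x-420 = ((4/7)x+12/7)(7x^2+14x-245) + (0)
Last nonzero remainder: 7x^2+14x-245. Dividing through by 7 gives the monic gcd x^2+2x-35.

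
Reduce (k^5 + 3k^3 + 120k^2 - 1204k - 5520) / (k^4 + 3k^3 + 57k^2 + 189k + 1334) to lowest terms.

Apply the Euclidean algorithm:
  k^5 + 3k^3 + 120k^2 - 1204k - 5520 = (k - 3)(k^4 + 3k^3 + 57k^2 + 189k + 1334) + (-45k^3 + 102k^2 - 1971k - 1518)
  k^4 + 3k^3 + 57k^2 + 189k + 1334 = (-(1/45)k - 79/675)(-45k^3 + 102k^2 - 1971k - 1518) + ((5656/225)k^2 - (5656/75)k + 260176/225)
  -45k^3 + 102k^2 - 1971k - 1518 = (-(10125/5656)k - 7425/5656)((5656/225)k^2 - (5656/75)k + 260176/225) + (0)
Last nonzero remainder: (5656/225)k^2 - (5656/75)k + 260176/225. Dividing through by 5656/225 gives the monic gcd k^2 - 3k + 46.
Cancel k^2 - 3k + 46 from numerator and denominator to get the reduced form.

(k^3 + 3k^2 - 34k - 120)/(k^2 + 6k + 29)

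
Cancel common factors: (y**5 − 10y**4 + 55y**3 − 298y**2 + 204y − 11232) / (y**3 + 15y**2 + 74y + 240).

(y**3 − 15y**2 + 106y − 468)/(y + 10)

Euclidean algorithm in ℚ[y]:
  y**5 − 10y**4 + 55y**3 − 298y**2 + 204y − 11232 = (y**2 − 25y + 356)(y**3 + 15y**2 + 74y + 240) + (−4028y**2 − 20140y − 96672)
  y**3 + 15y**2 + 74y + 240 = (−(1/4028)y − 5/2014)(−4028y**2 − 20140y − 96672) + (0)
Last nonzero remainder: −4028y**2 − 20140y − 96672. Dividing through by −4028 gives the monic gcd y**2 + 5y + 24.
Cancel y**2 + 5y + 24 from numerator and denominator to get the reduced form.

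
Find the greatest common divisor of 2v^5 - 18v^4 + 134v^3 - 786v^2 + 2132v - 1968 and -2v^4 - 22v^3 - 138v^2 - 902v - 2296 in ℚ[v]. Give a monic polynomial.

Apply the Euclidean algorithm:
  2v^5 - 18v^4 + 134v^3 - 786v^2 + 2132v - 1968 = (-v + 20)(-2v^4 - 22v^3 - 138v^2 - 902v - 2296) + (436v^3 + 1072v^2 + 17876v + 43952)
  -2v^4 - 22v^3 - 138v^2 - 902v - 2296 = (-(1/218)v - 931/23762)(436v^3 + 1072v^2 + 17876v + 43952) + (-(166320/11881)v^2 - 6819120/11881)
  436v^3 + 1072v^2 + 17876v + 43952 = (-(1295029/41580)v - 796027/10395)(-(166320/11881)v^2 - 6819120/11881) + (0)
Last nonzero remainder: -(166320/11881)v^2 - 6819120/11881. Dividing through by -166320/11881 gives the monic gcd v^2 + 41.

v^2 + 41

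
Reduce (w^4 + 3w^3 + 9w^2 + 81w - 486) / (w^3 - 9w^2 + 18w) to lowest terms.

(w^3 + 6w^2 + 27w + 162)/(w^2 - 6w)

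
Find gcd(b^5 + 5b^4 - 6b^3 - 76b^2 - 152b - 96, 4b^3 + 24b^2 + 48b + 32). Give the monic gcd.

Apply the Euclidean algorithm:
  b^5 + 5b^4 - 6b^3 - 76b^2 - 152b - 96 = ((1/4)b^2 - (1/4)b - 3)(4b^3 + 24b^2 + 48b + 32) + (0)
Last nonzero remainder: 4b^3 + 24b^2 + 48b + 32. Dividing through by 4 gives the monic gcd b^3 + 6b^2 + 12b + 8.

b^3 + 6b^2 + 12b + 8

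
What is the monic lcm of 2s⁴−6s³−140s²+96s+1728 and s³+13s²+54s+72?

Repeated division with remainder:
  2s⁴−6s³−140s²+96s+1728 = (2s−32)(s³+13s²+54s+72) + (168s²+1680s+4032)
  s³+13s²+54s+72 = ((1/168)s+1/56)(168s²+1680s+4032) + (0)
Last nonzero remainder: 168s²+1680s+4032. Dividing through by 168 gives the monic gcd s²+10s+24.
Then lcm(f, g) = f·g / gcd(f, g); expanding and making the result monic gives the answer.

s⁵−79s³−162s²+1008s+2592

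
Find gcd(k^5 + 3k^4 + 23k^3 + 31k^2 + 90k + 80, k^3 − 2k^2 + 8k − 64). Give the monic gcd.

k^2 + 2k + 16

Euclidean algorithm in ℚ[k]:
  k^5 + 3k^4 + 23k^3 + 31k^2 + 90k + 80 = (k^2 + 5k + 25)(k^3 − 2k^2 + 8k − 64) + (105k^2 + 210k + 1680)
  k^3 − 2k^2 + 8k − 64 = ((1/105)k − 4/105)(105k^2 + 210k + 1680) + (0)
Last nonzero remainder: 105k^2 + 210k + 1680. Dividing through by 105 gives the monic gcd k^2 + 2k + 16.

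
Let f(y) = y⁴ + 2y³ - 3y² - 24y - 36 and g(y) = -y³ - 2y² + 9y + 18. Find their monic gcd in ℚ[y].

y² - y - 6

By polynomial division,
  y⁴ + 2y³ - 3y² - 24y - 36 = (-y)(-y³ - 2y² + 9y + 18) + (6y² - 6y - 36)
  -y³ - 2y² + 9y + 18 = (-(1/6)y - 1/2)(6y² - 6y - 36) + (0)
Last nonzero remainder: 6y² - 6y - 36. Dividing through by 6 gives the monic gcd y² - y - 6.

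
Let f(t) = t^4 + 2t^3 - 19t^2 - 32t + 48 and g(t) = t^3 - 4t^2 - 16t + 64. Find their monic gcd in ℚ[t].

By polynomial division,
  t^4 + 2t^3 - 19t^2 - 32t + 48 = (t + 6)(t^3 - 4t^2 - 16t + 64) + (21t^2 - 336)
  t^3 - 4t^2 - 16t + 64 = ((1/21)t - 4/21)(21t^2 - 336) + (0)
Last nonzero remainder: 21t^2 - 336. Dividing through by 21 gives the monic gcd t^2 - 16.

t^2 - 16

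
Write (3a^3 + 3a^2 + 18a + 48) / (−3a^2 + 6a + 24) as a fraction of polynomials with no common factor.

(−a^2 + a − 8)/(a − 4)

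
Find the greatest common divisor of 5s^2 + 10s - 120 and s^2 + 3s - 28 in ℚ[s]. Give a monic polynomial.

Repeated division with remainder:
  5s^2 + 10s - 120 = (5)(s^2 + 3s - 28) + (-5s + 20)
  s^2 + 3s - 28 = (-(1/5)s - 7/5)(-5s + 20) + (0)
Last nonzero remainder: -5s + 20. Dividing through by -5 gives the monic gcd s - 4.

s - 4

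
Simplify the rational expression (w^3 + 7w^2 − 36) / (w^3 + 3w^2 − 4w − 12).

By polynomial division,
  w^3 + 7w^2 − 36 = (w^3 + 3w^2 − 4w − 12) + (4w^2 + 4w − 24)
  w^3 + 3w^2 − 4w − 12 = ((1/4)w + 1/2)(4w^2 + 4w − 24) + (0)
Last nonzero remainder: 4w^2 + 4w − 24. Dividing through by 4 gives the monic gcd w^2 + w − 6.
Cancel w^2 + w − 6 from numerator and denominator to get the reduced form.

(w + 6)/(w + 2)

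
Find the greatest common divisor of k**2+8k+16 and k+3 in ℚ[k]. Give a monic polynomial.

Repeated division with remainder:
  k**2+8k+16 = (k+5)(k+3) + (1)
  k+3 = (k+3)(1) + (0)
The last nonzero remainder is the constant 1, so the polynomials are coprime and gcd = 1.

1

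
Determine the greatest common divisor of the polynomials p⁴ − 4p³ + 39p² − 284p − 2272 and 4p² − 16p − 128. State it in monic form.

By polynomial division,
  p⁴ − 4p³ + 39p² − 284p − 2272 = ((1/4)p² + 71/4)(4p² − 16p − 128) + (0)
Last nonzero remainder: 4p² − 16p − 128. Dividing through by 4 gives the monic gcd p² − 4p − 32.

p² − 4p − 32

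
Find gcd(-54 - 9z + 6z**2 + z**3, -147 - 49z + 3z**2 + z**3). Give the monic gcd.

Euclidean algorithm in ℚ[z]:
  z**3 + 6z**2 - 9z - 54 = (z**3 + 3z**2 - 49z - 147) + (3z**2 + 40z + 93)
  z**3 + 3z**2 - 49z - 147 = ((1/3)z - 31/9)(3z**2 + 40z + 93) + ((520/9)z + 520/3)
  3z**2 + 40z + 93 = ((27/520)z + 279/520)((520/9)z + 520/3) + (0)
Last nonzero remainder: (520/9)z + 520/3. Dividing through by 520/9 gives the monic gcd z + 3.

3 + z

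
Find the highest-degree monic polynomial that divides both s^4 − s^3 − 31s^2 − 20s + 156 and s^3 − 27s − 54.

Repeated division with remainder:
  s^4 − s^3 − 31s^2 − 20s + 156 = (s − 1)(s^3 − 27s − 54) + (−4s^2 + 7s + 102)
  s^3 − 27s − 54 = (−(1/4)s − 7/16)(−4s^2 + 7s + 102) + ((25/16)s − 75/8)
  −4s^2 + 7s + 102 = (−(64/25)s − 272/25)((25/16)s − 75/8) + (0)
Last nonzero remainder: (25/16)s − 75/8. Dividing through by 25/16 gives the monic gcd s − 6.

s − 6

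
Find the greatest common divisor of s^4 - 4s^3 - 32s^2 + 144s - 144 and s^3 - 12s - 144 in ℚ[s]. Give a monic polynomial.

By polynomial division,
  s^4 - 4s^3 - 32s^2 + 144s - 144 = (s - 4)(s^3 - 12s - 144) + (-20s^2 + 240s - 720)
  s^3 - 12s - 144 = (-(1/20)s - 3/5)(-20s^2 + 240s - 720) + (96s - 576)
  -20s^2 + 240s - 720 = (-(5/24)s + 5/4)(96s - 576) + (0)
Last nonzero remainder: 96s - 576. Dividing through by 96 gives the monic gcd s - 6.

s - 6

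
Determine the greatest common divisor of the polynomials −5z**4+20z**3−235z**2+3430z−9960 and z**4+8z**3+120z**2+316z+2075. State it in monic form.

z**2+6z+83

Repeated division with remainder:
  −5z**4+20z**3−235z**2+3430z−9960 = (−5)(z**4+8z**3+120z**2+316z+2075) + (60z**3+365z**2+5010z+415)
  z**4+8z**3+120z**2+316z+2075 = ((1/60)z+23/720)(60z**3+365z**2+5010z+415) + ((3577/144)z**2+(3577/24)z+296891/144)
  60z**3+365z**2+5010z+415 = ((8640/3577)z+720/3577)((3577/144)z**2+(3577/24)z+296891/144) + (0)
Last nonzero remainder: (3577/144)z**2+(3577/24)z+296891/144. Dividing through by 3577/144 gives the monic gcd z**2+6z+83.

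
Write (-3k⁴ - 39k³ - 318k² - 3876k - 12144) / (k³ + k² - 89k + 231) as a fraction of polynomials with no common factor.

(-3k³ - 6k² - 252k - 1104)/(k² - 10k + 21)

By polynomial division,
  -3k⁴ - 39k³ - 318k² - 3876k - 12144 = (-3k - 36)(k³ + k² - 89k + 231) + (-549k² - 6387k - 3828)
  k³ + k² - 89k + 231 = (-(1/549)k + 1946/100467)(-549k² - 6387k - 3828) + ((929005/33489)k + 10219055/33489)
  -549k² - 6387k - 3828 = (-(18385461/929005)k - 11654172/929005)((929005/33489)k + 10219055/33489) + (0)
Last nonzero remainder: (929005/33489)k + 10219055/33489. Dividing through by 929005/33489 gives the monic gcd k + 11.
Cancel k + 11 from numerator and denominator to get the reduced form.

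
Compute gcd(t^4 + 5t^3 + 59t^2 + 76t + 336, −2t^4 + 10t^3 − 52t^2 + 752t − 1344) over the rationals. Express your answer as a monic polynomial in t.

Euclidean algorithm in ℚ[t]:
  t^4 + 5t^3 + 59t^2 + 76t + 336 = (−1/2)(−2t^4 + 10t^3 − 52t^2 + 752t − 1344) + (10t^3 + 33t^2 + 452t − 336)
  −2t^4 + 10t^3 − 52t^2 + 752t − 1344 = (−(1/5)t + 83/50)(10t^3 + 33t^2 + 452t − 336) + (−(819/50)t^2 − (1638/25)t − 19656/25)
  10t^3 + 33t^2 + 452t − 336 = (−(500/819)t + 50/117)(−(819/50)t^2 − (1638/25)t − 19656/25) + (0)
Last nonzero remainder: −(819/50)t^2 − (1638/25)t − 19656/25. Dividing through by −819/50 gives the monic gcd t^2 + 4t + 48.

t^2 + 4t + 48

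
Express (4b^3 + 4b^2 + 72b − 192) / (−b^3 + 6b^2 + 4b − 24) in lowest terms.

(−4b^2 − 12b − 96)/(b^2 − 4b − 12)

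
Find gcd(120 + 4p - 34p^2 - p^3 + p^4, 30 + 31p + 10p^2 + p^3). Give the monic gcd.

Euclidean algorithm in ℚ[p]:
  p^4 - p^3 - 34p^2 + 4p + 120 = (p - 11)(p^3 + 10p^2 + 31p + 30) + (45p^2 + 315p + 450)
  p^3 + 10p^2 + 31p + 30 = ((1/45)p + 1/15)(45p^2 + 315p + 450) + (0)
Last nonzero remainder: 45p^2 + 315p + 450. Dividing through by 45 gives the monic gcd p^2 + 7p + 10.

10 + 7p + p^2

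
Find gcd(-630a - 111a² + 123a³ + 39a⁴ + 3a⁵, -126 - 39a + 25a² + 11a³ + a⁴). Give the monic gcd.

Repeated division with remainder:
  3a⁵ + 39a⁴ + 123a³ - 111a² - 630a = (3a + 6)(a⁴ + 11a³ + 25a² - 39a - 126) + (-18a³ - 144a² - 18a + 756)
  a⁴ + 11a³ + 25a² - 39a - 126 = (-(1/18)a - 1/6)(-18a³ - 144a² - 18a + 756) + (0)
Last nonzero remainder: -18a³ - 144a² - 18a + 756. Dividing through by -18 gives the monic gcd a³ + 8a² + a - 42.

-42 + a + 8a² + a³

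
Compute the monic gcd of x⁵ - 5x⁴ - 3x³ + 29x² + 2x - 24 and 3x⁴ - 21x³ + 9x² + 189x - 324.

x² - 7x + 12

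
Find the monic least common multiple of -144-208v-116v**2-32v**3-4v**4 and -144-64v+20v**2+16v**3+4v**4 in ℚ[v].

-72-68v-6v**2+13v**3+6v**4+v**5

Apply the Euclidean algorithm:
  -4v**4-32v**3-116v**2-208v-144 = (-1)(4v**4+16v**3+20v**2-64v-144) + (-16v**3-96v**2-272v-288)
  4v**4+16v**3+20v**2-64v-144 = (-(1/4)v+1/2)(-16v**3-96v**2-272v-288) + (0)
Last nonzero remainder: -16v**3-96v**2-272v-288. Dividing through by -16 gives the monic gcd v**3+6v**2+17v+18.
Then lcm(f, g) = f·g / gcd(f, g); expanding and making the result monic gives the answer.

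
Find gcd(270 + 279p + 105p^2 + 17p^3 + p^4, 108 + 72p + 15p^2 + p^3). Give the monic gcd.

18 + 9p + p^2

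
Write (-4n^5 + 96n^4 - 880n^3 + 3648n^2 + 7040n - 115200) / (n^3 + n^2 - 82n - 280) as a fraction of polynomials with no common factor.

By polynomial division,
  -4n^5 + 96n^4 - 880n^3 + 3648n^2 + 7040n - 115200 = (-4n^2 + 100n - 1308)(n^3 + n^2 - 82n - 280) + (12036n^2 - 72216n - 481440)
  n^3 + n^2 - 82n - 280 = ((1/12036)n + 7/12036)(12036n^2 - 72216n - 481440) + (0)
Last nonzero remainder: 12036n^2 - 72216n - 481440. Dividing through by 12036 gives the monic gcd n^2 - 6n - 40.
Cancel n^2 - 6n - 40 from numerator and denominator to get the reduced form.

(-4n^3 + 72n^2 - 608n + 2880)/(n + 7)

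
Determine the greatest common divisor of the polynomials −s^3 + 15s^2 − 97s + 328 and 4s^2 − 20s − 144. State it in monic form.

1

Repeated division with remainder:
  −s^3 + 15s^2 − 97s + 328 = (−(1/4)s + 5/2)(4s^2 − 20s − 144) + (−83s + 688)
  4s^2 − 20s − 144 = (−(4/83)s − 1092/6889)(−83s + 688) + (−240720/6889)
  −83s + 688 = ((571787/240720)s − 296227/15045)(−240720/6889) + (0)
The last nonzero remainder is the constant −240720/6889, so the polynomials are coprime and gcd = 1.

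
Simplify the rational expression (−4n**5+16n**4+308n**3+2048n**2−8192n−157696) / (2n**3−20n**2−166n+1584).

(−2n**3−30n**2−240n−896)/(n+9)

Apply the Euclidean algorithm:
  −4n**5+16n**4+308n**3+2048n**2−8192n−157696 = (−2n**2−12n−132)(2n**3−20n**2−166n+1584) + (584n**2−11096n+51392)
  2n**3−20n**2−166n+1584 = ((1/292)n+9/292)(584n**2−11096n+51392) + (0)
Last nonzero remainder: 584n**2−11096n+51392. Dividing through by 584 gives the monic gcd n**2−19n+88.
Cancel n**2−19n+88 from numerator and denominator to get the reduced form.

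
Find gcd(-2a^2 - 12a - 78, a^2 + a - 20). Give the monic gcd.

By polynomial division,
  -2a^2 - 12a - 78 = (-2)(a^2 + a - 20) + (-10a - 118)
  a^2 + a - 20 = (-(1/10)a + 27/25)(-10a - 118) + (2686/25)
  -10a - 118 = (-(125/1343)a - 1475/1343)(2686/25) + (0)
The last nonzero remainder is the constant 2686/25, so the polynomials are coprime and gcd = 1.

1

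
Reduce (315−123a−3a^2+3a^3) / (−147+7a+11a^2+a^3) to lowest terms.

(−15+3a)/(7+a)

By polynomial division,
  3a^3−3a^2−123a+315 = (3)(a^3+11a^2+7a−147) + (−36a^2−144a+756)
  a^3+11a^2+7a−147 = (−(1/36)a−7/36)(−36a^2−144a+756) + (0)
Last nonzero remainder: −36a^2−144a+756. Dividing through by −36 gives the monic gcd a^2+4a−21.
Cancel a^2+4a−21 from numerator and denominator to get the reduced form.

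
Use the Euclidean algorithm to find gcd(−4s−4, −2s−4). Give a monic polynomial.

1

Apply the Euclidean algorithm:
  −4s−4 = (2)(−2s−4) + (4)
  −2s−4 = (−(1/2)s−1)(4) + (0)
The last nonzero remainder is the constant 4, so the polynomials are coprime and gcd = 1.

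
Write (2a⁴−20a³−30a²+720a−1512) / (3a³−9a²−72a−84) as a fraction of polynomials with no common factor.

By polynomial division,
  2a⁴−20a³−30a²+720a−1512 = ((2/3)a−14/3)(3a³−9a²−72a−84) + (−24a²+440a−1904)
  3a³−9a²−72a−84 = (−(1/8)a−23/12)(−24a²+440a−1904) + ((1600/3)a−11200/3)
  −24a²+440a−1904 = (−(9/200)a+51/100)((1600/3)a−11200/3) + (0)
Last nonzero remainder: (1600/3)a−11200/3. Dividing through by 1600/3 gives the monic gcd a−7.
Cancel a−7 from numerator and denominator to get the reduced form.

(2a³−6a²−72a+216)/(3a²+12a+12)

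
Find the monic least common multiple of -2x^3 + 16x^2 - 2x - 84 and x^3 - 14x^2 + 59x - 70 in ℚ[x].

x^5 - 15x^4 + 67x^3 - 45x^2 - 284x + 420

Apply the Euclidean algorithm:
  -2x^3 + 16x^2 - 2x - 84 = (-2)(x^3 - 14x^2 + 59x - 70) + (-12x^2 + 116x - 224)
  x^3 - 14x^2 + 59x - 70 = (-(1/12)x + 13/36)(-12x^2 + 116x - 224) + (-(14/9)x + 98/9)
  -12x^2 + 116x - 224 = ((54/7)x - 144/7)(-(14/9)x + 98/9) + (0)
Last nonzero remainder: -(14/9)x + 98/9. Dividing through by -14/9 gives the monic gcd x - 7.
Then lcm(f, g) = f·g / gcd(f, g); expanding and making the result monic gives the answer.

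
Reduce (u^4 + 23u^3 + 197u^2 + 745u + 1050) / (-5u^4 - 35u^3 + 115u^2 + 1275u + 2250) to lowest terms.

(-u^2 - 13u - 42)/(5u^2 - 15u - 90)

Euclidean algorithm in ℚ[u]:
  u^4 + 23u^3 + 197u^2 + 745u + 1050 = (-1/5)(-5u^4 - 35u^3 + 115u^2 + 1275u + 2250) + (16u^3 + 220u^2 + 1000u + 1500)
  -5u^4 - 35u^3 + 115u^2 + 1275u + 2250 = (-(5/16)u + 135/64)(16u^3 + 220u^2 + 1000u + 1500) + (-(585/16)u^2 - (2925/8)u - 14625/16)
  16u^3 + 220u^2 + 1000u + 1500 = (-(256/585)u - 64/39)(-(585/16)u^2 - (2925/8)u - 14625/16) + (0)
Last nonzero remainder: -(585/16)u^2 - (2925/8)u - 14625/16. Dividing through by -585/16 gives the monic gcd u^2 + 10u + 25.
Cancel u^2 + 10u + 25 from numerator and denominator to get the reduced form.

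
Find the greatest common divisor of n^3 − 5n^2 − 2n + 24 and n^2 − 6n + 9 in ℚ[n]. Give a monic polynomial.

Repeated division with remainder:
  n^3 − 5n^2 − 2n + 24 = (n + 1)(n^2 − 6n + 9) + (−5n + 15)
  n^2 − 6n + 9 = (−(1/5)n + 3/5)(−5n + 15) + (0)
Last nonzero remainder: −5n + 15. Dividing through by −5 gives the monic gcd n − 3.

n − 3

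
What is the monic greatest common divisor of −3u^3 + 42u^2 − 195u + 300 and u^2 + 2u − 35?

u − 5

Euclidean algorithm in ℚ[u]:
  −3u^3 + 42u^2 − 195u + 300 = (−3u + 48)(u^2 + 2u − 35) + (−396u + 1980)
  u^2 + 2u − 35 = (−(1/396)u − 7/396)(−396u + 1980) + (0)
Last nonzero remainder: −396u + 1980. Dividing through by −396 gives the monic gcd u − 5.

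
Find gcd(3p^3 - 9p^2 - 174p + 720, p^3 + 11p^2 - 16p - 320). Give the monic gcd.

p^2 + 3p - 40

Euclidean algorithm in ℚ[p]:
  3p^3 - 9p^2 - 174p + 720 = (3)(p^3 + 11p^2 - 16p - 320) + (-42p^2 - 126p + 1680)
  p^3 + 11p^2 - 16p - 320 = (-(1/42)p - 4/21)(-42p^2 - 126p + 1680) + (0)
Last nonzero remainder: -42p^2 - 126p + 1680. Dividing through by -42 gives the monic gcd p^2 + 3p - 40.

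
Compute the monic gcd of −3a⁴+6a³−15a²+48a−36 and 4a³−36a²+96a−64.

a−1

Apply the Euclidean algorithm:
  −3a⁴+6a³−15a²+48a−36 = (−(3/4)a−21/4)(4a³−36a²+96a−64) + (−132a²+504a−372)
  4a³−36a²+96a−64 = (−(1/33)a+19/121)(−132a²+504a−372) + ((676/121)a−676/121)
  −132a²+504a−372 = (−(3993/169)a+11253/169)((676/121)a−676/121) + (0)
Last nonzero remainder: (676/121)a−676/121. Dividing through by 676/121 gives the monic gcd a−1.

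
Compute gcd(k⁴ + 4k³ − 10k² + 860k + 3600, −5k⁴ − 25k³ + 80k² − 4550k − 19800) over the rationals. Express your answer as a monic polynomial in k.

k³ − 6k² + 50k + 360

Apply the Euclidean algorithm:
  k⁴ + 4k³ − 10k² + 860k + 3600 = (−1/5)(−5k⁴ − 25k³ + 80k² − 4550k − 19800) + (−k³ + 6k² − 50k − 360)
  −5k⁴ − 25k³ + 80k² − 4550k − 19800 = (5k + 55)(−k³ + 6k² − 50k − 360) + (0)
Last nonzero remainder: −k³ + 6k² − 50k − 360. Dividing through by −1 gives the monic gcd k³ − 6k² + 50k + 360.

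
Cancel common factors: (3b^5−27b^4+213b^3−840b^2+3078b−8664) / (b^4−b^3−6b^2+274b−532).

Euclidean algorithm in ℚ[b]:
  3b^5−27b^4+213b^3−840b^2+3078b−8664 = (3b−24)(b^4−b^3−6b^2+274b−532) + (207b^3−1806b^2+11250b−21432)
  b^4−b^3−6b^2+274b−532 = ((1/207)b+533/14283)(207b^3−1806b^2+11250b−21432) + ((33550/4761)b^2−(67100/1587)b+1274900/4761)
  207b^3−1806b^2+11250b−21432 = ((985527/33550)b−1342602/16775)((33550/4761)b^2−(67100/1587)b+1274900/4761) + (0)
Last nonzero remainder: (33550/4761)b^2−(67100/1587)b+1274900/4761. Dividing through by 33550/4761 gives the monic gcd b^2−6b+38.
Cancel b^2−6b+38 from numerator and denominator to get the reduced form.

(3b^3−9b^2+45b−228)/(b^2+5b−14)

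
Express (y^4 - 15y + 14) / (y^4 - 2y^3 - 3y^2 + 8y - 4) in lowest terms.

Euclidean algorithm in ℚ[y]:
  y^4 - 15y + 14 = (y^4 - 2y^3 - 3y^2 + 8y - 4) + (2y^3 + 3y^2 - 23y + 18)
  y^4 - 2y^3 - 3y^2 + 8y - 4 = ((1/2)y - 7/4)(2y^3 + 3y^2 - 23y + 18) + ((55/4)y^2 - (165/4)y + 55/2)
  2y^3 + 3y^2 - 23y + 18 = ((8/55)y + 36/55)((55/4)y^2 - (165/4)y + 55/2) + (0)
Last nonzero remainder: (55/4)y^2 - (165/4)y + 55/2. Dividing through by 55/4 gives the monic gcd y^2 - 3y + 2.
Cancel y^2 - 3y + 2 from numerator and denominator to get the reduced form.

(y^2 + 3y + 7)/(y^2 + y - 2)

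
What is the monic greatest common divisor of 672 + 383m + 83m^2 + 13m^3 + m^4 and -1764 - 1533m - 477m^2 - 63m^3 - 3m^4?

Apply the Euclidean algorithm:
  m^4 + 13m^3 + 83m^2 + 383m + 672 = (-1/3)(-3m^4 - 63m^3 - 477m^2 - 1533m - 1764) + (-8m^3 - 76m^2 - 128m + 84)
  -3m^4 - 63m^3 - 477m^2 - 1533m - 1764 = ((3/8)m + 69/16)(-8m^3 - 76m^2 - 128m + 84) + (-(405/4)m^2 - (2025/2)m - 8505/4)
  -8m^3 - 76m^2 - 128m + 84 = ((32/405)m - 16/405)(-(405/4)m^2 - (2025/2)m - 8505/4) + (0)
Last nonzero remainder: -(405/4)m^2 - (2025/2)m - 8505/4. Dividing through by -405/4 gives the monic gcd m^2 + 10m + 21.

21 + 10m + m^2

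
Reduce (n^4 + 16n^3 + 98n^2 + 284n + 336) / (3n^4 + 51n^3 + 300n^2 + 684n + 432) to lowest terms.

Repeated division with remainder:
  n^4 + 16n^3 + 98n^2 + 284n + 336 = (1/3)(3n^4 + 51n^3 + 300n^2 + 684n + 432) + (-n^3 - 2n^2 + 56n + 192)
  3n^4 + 51n^3 + 300n^2 + 684n + 432 = (-3n - 45)(-n^3 - 2n^2 + 56n + 192) + (378n^2 + 3780n + 9072)
  -n^3 - 2n^2 + 56n + 192 = (-(1/378)n + 4/189)(378n^2 + 3780n + 9072) + (0)
Last nonzero remainder: 378n^2 + 3780n + 9072. Dividing through by 378 gives the monic gcd n^2 + 10n + 24.
Cancel n^2 + 10n + 24 from numerator and denominator to get the reduced form.

(n^2 + 6n + 14)/(3n^2 + 21n + 18)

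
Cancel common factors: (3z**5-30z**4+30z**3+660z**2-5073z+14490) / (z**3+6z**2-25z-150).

(3z**3-33z**2+153z-483)/(z+5)

Apply the Euclidean algorithm:
  3z**5-30z**4+30z**3+660z**2-5073z+14490 = (3z**2-48z+393)(z**3+6z**2-25z-150) + (-2448z**2-2448z+73440)
  z**3+6z**2-25z-150 = (-(1/2448)z-5/2448)(-2448z**2-2448z+73440) + (0)
Last nonzero remainder: -2448z**2-2448z+73440. Dividing through by -2448 gives the monic gcd z**2+z-30.
Cancel z**2+z-30 from numerator and denominator to get the reduced form.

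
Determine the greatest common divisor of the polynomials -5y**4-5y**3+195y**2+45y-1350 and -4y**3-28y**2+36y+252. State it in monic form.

y**2-9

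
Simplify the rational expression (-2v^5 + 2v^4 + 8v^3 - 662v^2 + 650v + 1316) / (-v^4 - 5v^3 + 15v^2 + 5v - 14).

(2v^2 - 14v + 94)/(v - 1)

Apply the Euclidean algorithm:
  -2v^5 + 2v^4 + 8v^3 - 662v^2 + 650v + 1316 = (2v - 12)(-v^4 - 5v^3 + 15v^2 + 5v - 14) + (-82v^3 - 492v^2 + 738v + 1148)
  -v^4 - 5v^3 + 15v^2 + 5v - 14 = ((1/82)v - 1/82)(-82v^3 - 492v^2 + 738v + 1148) + (0)
Last nonzero remainder: -82v^3 - 492v^2 + 738v + 1148. Dividing through by -82 gives the monic gcd v^3 + 6v^2 - 9v - 14.
Cancel v^3 + 6v^2 - 9v - 14 from numerator and denominator to get the reduced form.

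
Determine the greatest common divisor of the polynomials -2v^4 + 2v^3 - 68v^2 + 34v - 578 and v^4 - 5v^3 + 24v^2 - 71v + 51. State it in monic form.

v^2 - v + 17

Apply the Euclidean algorithm:
  -2v^4 + 2v^3 - 68v^2 + 34v - 578 = (-2)(v^4 - 5v^3 + 24v^2 - 71v + 51) + (-8v^3 - 20v^2 - 108v - 476)
  v^4 - 5v^3 + 24v^2 - 71v + 51 = (-(1/8)v + 15/16)(-8v^3 - 20v^2 - 108v - 476) + ((117/4)v^2 - (117/4)v + 1989/4)
  -8v^3 - 20v^2 - 108v - 476 = (-(32/117)v - 112/117)((117/4)v^2 - (117/4)v + 1989/4) + (0)
Last nonzero remainder: (117/4)v^2 - (117/4)v + 1989/4. Dividing through by 117/4 gives the monic gcd v^2 - v + 17.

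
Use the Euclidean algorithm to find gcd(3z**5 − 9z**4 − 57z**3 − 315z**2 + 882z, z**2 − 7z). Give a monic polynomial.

Euclidean algorithm in ℚ[z]:
  3z**5 − 9z**4 − 57z**3 − 315z**2 + 882z = (3z**3 + 12z**2 + 27z − 126)(z**2 − 7z) + (0)
The last nonzero remainder z**2 − 7z is already monic.

z**2 − 7z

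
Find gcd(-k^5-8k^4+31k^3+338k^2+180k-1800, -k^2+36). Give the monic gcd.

k^2-36

By polynomial division,
  -k^5-8k^4+31k^3+338k^2+180k-1800 = (k^3+8k^2+5k-50)(-k^2+36) + (0)
Last nonzero remainder: -k^2+36. Dividing through by -1 gives the monic gcd k^2-36.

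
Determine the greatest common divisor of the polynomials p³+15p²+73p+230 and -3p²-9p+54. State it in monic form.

Repeated division with remainder:
  p³+15p²+73p+230 = (-(1/3)p-4)(-3p²-9p+54) + (55p+446)
  -3p²-9p+54 = (-(3/55)p+843/3025)(55p+446) + (-212628/3025)
  55p+446 = (-(166375/212628)p-674575/106314)(-212628/3025) + (0)
The last nonzero remainder is the constant -212628/3025, so the polynomials are coprime and gcd = 1.

1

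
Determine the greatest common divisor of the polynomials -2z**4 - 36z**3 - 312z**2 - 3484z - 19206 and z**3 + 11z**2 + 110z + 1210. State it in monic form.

z + 11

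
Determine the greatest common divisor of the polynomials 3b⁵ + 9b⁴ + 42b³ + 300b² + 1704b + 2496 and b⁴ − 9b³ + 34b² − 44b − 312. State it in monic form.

b³ − 3b² + 16b + 52

Apply the Euclidean algorithm:
  3b⁵ + 9b⁴ + 42b³ + 300b² + 1704b + 2496 = (3b + 36)(b⁴ − 9b³ + 34b² − 44b − 312) + (264b³ − 792b² + 4224b + 13728)
  b⁴ − 9b³ + 34b² − 44b − 312 = ((1/264)b − 1/44)(264b³ − 792b² + 4224b + 13728) + (0)
Last nonzero remainder: 264b³ − 792b² + 4224b + 13728. Dividing through by 264 gives the monic gcd b³ − 3b² + 16b + 52.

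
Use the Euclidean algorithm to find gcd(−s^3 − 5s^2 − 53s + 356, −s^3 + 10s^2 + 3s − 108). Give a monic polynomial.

s − 4

By polynomial division,
  −s^3 − 5s^2 − 53s + 356 = (−s^3 + 10s^2 + 3s − 108) + (−15s^2 − 56s + 464)
  −s^3 + 10s^2 + 3s − 108 = ((1/15)s − 206/225)(−15s^2 − 56s + 464) + (−(17821/225)s + 71284/225)
  −15s^2 − 56s + 464 = ((3375/17821)s + 26100/17821)(−(17821/225)s + 71284/225) + (0)
Last nonzero remainder: −(17821/225)s + 71284/225. Dividing through by −17821/225 gives the monic gcd s − 4.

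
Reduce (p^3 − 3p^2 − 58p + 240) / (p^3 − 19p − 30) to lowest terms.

Repeated division with remainder:
  p^3 − 3p^2 − 58p + 240 = (p^3 − 19p − 30) + (−3p^2 − 39p + 270)
  p^3 − 19p − 30 = (−(1/3)p + 13/3)(−3p^2 − 39p + 270) + (240p − 1200)
  −3p^2 − 39p + 270 = (−(1/80)p − 9/40)(240p − 1200) + (0)
Last nonzero remainder: 240p − 1200. Dividing through by 240 gives the monic gcd p − 5.
Cancel p − 5 from numerator and denominator to get the reduced form.

(p^2 + 2p − 48)/(p^2 + 5p + 6)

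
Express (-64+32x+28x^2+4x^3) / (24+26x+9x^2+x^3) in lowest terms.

(-16+12x+4x^2)/(6+5x+x^2)

Euclidean algorithm in ℚ[x]:
  4x^3+28x^2+32x-64 = (4)(x^3+9x^2+26x+24) + (-8x^2-72x-160)
  x^3+9x^2+26x+24 = (-(1/8)x)(-8x^2-72x-160) + (6x+24)
  -8x^2-72x-160 = (-(4/3)x-20/3)(6x+24) + (0)
Last nonzero remainder: 6x+24. Dividing through by 6 gives the monic gcd x+4.
Cancel x+4 from numerator and denominator to get the reduced form.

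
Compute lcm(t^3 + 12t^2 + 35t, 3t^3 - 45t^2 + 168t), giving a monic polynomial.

Apply the Euclidean algorithm:
  t^3 + 12t^2 + 35t = (1/3)(3t^3 - 45t^2 + 168t) + (27t^2 - 21t)
  3t^3 - 45t^2 + 168t = ((1/9)t - 128/81)(27t^2 - 21t) + ((3640/27)t)
  27t^2 - 21t = ((729/3640)t - 81/520)((3640/27)t) + (0)
Last nonzero remainder: (3640/27)t. Dividing through by 3640/27 gives the monic gcd t.
Then lcm(f, g) = f·g / gcd(f, g); expanding and making the result monic gives the answer.

t^5 - 3t^4 - 89t^3 + 147t^2 + 1960t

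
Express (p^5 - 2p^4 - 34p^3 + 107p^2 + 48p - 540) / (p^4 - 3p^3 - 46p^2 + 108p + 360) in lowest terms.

(p^2 - 5p + 9)/(p - 6)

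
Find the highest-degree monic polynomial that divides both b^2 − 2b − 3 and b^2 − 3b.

b − 3

Repeated division with remainder:
  b^2 − 2b − 3 = (b^2 − 3b) + (b − 3)
  b^2 − 3b = (b)(b − 3) + (0)
The last nonzero remainder b − 3 is already monic.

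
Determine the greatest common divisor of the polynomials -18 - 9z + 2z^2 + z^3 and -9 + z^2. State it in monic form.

-9 + z^2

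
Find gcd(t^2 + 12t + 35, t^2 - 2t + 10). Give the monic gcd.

Repeated division with remainder:
  t^2 + 12t + 35 = (t^2 - 2t + 10) + (14t + 25)
  t^2 - 2t + 10 = ((1/14)t - 53/196)(14t + 25) + (3285/196)
  14t + 25 = ((2744/3285)t + 980/657)(3285/196) + (0)
The last nonzero remainder is the constant 3285/196, so the polynomials are coprime and gcd = 1.

1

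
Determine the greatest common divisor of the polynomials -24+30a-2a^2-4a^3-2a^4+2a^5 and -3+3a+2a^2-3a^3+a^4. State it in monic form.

-3+6a-4a^2+a^3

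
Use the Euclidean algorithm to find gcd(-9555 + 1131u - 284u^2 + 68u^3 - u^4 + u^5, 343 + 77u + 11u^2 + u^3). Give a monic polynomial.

49 + 4u + u^2

By polynomial division,
  u^5 - u^4 + 68u^3 - 284u^2 + 1131u - 9555 = (u^2 - 12u + 123)(u^3 + 11u^2 + 77u + 343) + (-1056u^2 - 4224u - 51744)
  u^3 + 11u^2 + 77u + 343 = (-(1/1056)u - 7/1056)(-1056u^2 - 4224u - 51744) + (0)
Last nonzero remainder: -1056u^2 - 4224u - 51744. Dividing through by -1056 gives the monic gcd u^2 + 4u + 49.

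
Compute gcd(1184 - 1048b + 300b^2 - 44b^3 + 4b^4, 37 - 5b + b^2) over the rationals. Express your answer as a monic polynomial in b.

Euclidean algorithm in ℚ[b]:
  4b^4 - 44b^3 + 300b^2 - 1048b + 1184 = (4b^2 - 24b + 32)(b^2 - 5b + 37) + (0)
The last nonzero remainder b^2 - 5b + 37 is already monic.

37 - 5b + b^2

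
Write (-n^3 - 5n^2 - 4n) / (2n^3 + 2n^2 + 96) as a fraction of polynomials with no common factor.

(-n^2 - n)/(2n^2 - 6n + 24)

Repeated division with remainder:
  -n^3 - 5n^2 - 4n = (-1/2)(2n^3 + 2n^2 + 96) + (-4n^2 - 4n + 48)
  2n^3 + 2n^2 + 96 = (-(1/2)n)(-4n^2 - 4n + 48) + (24n + 96)
  -4n^2 - 4n + 48 = (-(1/6)n + 1/2)(24n + 96) + (0)
Last nonzero remainder: 24n + 96. Dividing through by 24 gives the monic gcd n + 4.
Cancel n + 4 from numerator and denominator to get the reduced form.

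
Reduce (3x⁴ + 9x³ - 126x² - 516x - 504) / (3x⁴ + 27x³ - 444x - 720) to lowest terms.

(x² - 5x - 14)/(x² + x - 20)

Euclidean algorithm in ℚ[x]:
  3x⁴ + 9x³ - 126x² - 516x - 504 = (3x⁴ + 27x³ - 444x - 720) + (-18x³ - 126x² - 72x + 216)
  3x⁴ + 27x³ - 444x - 720 = (-(1/6)x - 1/3)(-18x³ - 126x² - 72x + 216) + (-54x² - 432x - 648)
  -18x³ - 126x² - 72x + 216 = ((1/3)x - 1/3)(-54x² - 432x - 648) + (0)
Last nonzero remainder: -54x² - 432x - 648. Dividing through by -54 gives the monic gcd x² + 8x + 12.
Cancel x² + 8x + 12 from numerator and denominator to get the reduced form.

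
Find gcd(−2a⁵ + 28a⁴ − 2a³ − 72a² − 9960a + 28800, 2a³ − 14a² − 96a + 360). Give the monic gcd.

a² − 13a + 30

Apply the Euclidean algorithm:
  −2a⁵ + 28a⁴ − 2a³ − 72a² − 9960a + 28800 = (−a² + 7a)(2a³ − 14a² − 96a + 360) + (960a² − 12480a + 28800)
  2a³ − 14a² − 96a + 360 = ((1/480)a + 1/80)(960a² − 12480a + 28800) + (0)
Last nonzero remainder: 960a² − 12480a + 28800. Dividing through by 960 gives the monic gcd a² − 13a + 30.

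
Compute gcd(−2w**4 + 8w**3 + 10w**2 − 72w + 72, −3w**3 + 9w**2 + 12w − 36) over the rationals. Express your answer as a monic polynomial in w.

w**2 − 5w + 6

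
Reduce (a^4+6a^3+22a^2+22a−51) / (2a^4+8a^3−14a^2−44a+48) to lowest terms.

(a^2+4a+17)/(2a^2+4a−16)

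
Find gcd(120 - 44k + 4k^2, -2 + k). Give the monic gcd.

1

Euclidean algorithm in ℚ[k]:
  4k^2 - 44k + 120 = (4k - 36)(k - 2) + (48)
  k - 2 = ((1/48)k - 1/24)(48) + (0)
The last nonzero remainder is the constant 48, so the polynomials are coprime and gcd = 1.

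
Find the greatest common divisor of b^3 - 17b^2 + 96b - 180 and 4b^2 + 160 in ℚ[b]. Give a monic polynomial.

1

Euclidean algorithm in ℚ[b]:
  b^3 - 17b^2 + 96b - 180 = ((1/4)b - 17/4)(4b^2 + 160) + (56b + 500)
  4b^2 + 160 = ((1/14)b - 125/196)(56b + 500) + (23465/49)
  56b + 500 = ((2744/23465)b + 4900/4693)(23465/49) + (0)
The last nonzero remainder is the constant 23465/49, so the polynomials are coprime and gcd = 1.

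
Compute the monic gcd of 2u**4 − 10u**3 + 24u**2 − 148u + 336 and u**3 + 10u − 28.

u**2 + 2u + 14

Apply the Euclidean algorithm:
  2u**4 − 10u**3 + 24u**2 − 148u + 336 = (2u − 10)(u**3 + 10u − 28) + (4u**2 + 8u + 56)
  u**3 + 10u − 28 = ((1/4)u − 1/2)(4u**2 + 8u + 56) + (0)
Last nonzero remainder: 4u**2 + 8u + 56. Dividing through by 4 gives the monic gcd u**2 + 2u + 14.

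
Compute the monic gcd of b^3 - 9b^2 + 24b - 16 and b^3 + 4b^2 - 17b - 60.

b - 4

Apply the Euclidean algorithm:
  b^3 - 9b^2 + 24b - 16 = (b^3 + 4b^2 - 17b - 60) + (-13b^2 + 41b + 44)
  b^3 + 4b^2 - 17b - 60 = (-(1/13)b - 93/169)(-13b^2 + 41b + 44) + ((1512/169)b - 6048/169)
  -13b^2 + 41b + 44 = (-(2197/1512)b - 1859/1512)((1512/169)b - 6048/169) + (0)
Last nonzero remainder: (1512/169)b - 6048/169. Dividing through by 1512/169 gives the monic gcd b - 4.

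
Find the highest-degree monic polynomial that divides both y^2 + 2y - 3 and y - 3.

Apply the Euclidean algorithm:
  y^2 + 2y - 3 = (y + 5)(y - 3) + (12)
  y - 3 = ((1/12)y - 1/4)(12) + (0)
The last nonzero remainder is the constant 12, so the polynomials are coprime and gcd = 1.

1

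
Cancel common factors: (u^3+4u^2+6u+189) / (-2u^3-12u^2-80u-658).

By polynomial division,
  u^3+4u^2+6u+189 = (-1/2)(-2u^3-12u^2-80u-658) + (-2u^2-34u-140)
  -2u^3-12u^2-80u-658 = (u-11)(-2u^2-34u-140) + (-314u-2198)
  -2u^2-34u-140 = ((1/157)u+10/157)(-314u-2198) + (0)
Last nonzero remainder: -314u-2198. Dividing through by -314 gives the monic gcd u+7.
Cancel u+7 from numerator and denominator to get the reduced form.

(-u^2+3u-27)/(2u^2-2u+94)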